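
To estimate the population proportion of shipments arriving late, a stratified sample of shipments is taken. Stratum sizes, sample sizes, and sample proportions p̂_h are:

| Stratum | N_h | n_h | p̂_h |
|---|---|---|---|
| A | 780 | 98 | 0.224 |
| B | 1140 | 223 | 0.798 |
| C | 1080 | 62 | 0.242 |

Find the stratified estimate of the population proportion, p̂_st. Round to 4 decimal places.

p̂_st ≈ 0.4486

N = 3000; stratum weights W_h = N_h/N.
p̂_st = Σ W_h p̂_h = (780·0.224 + 1140·0.798 + 1080·0.242)/3000 = 0.44860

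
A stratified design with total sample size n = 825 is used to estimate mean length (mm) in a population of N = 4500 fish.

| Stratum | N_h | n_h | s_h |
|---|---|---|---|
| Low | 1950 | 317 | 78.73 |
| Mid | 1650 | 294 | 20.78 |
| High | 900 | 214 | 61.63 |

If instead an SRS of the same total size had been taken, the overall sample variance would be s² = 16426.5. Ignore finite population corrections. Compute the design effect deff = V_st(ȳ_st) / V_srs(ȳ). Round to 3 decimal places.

deff ≈ 0.230

V̂(ȳ_st) = Σ W_h² s_h²/n_h, with W_h = N_h/N and N = 4500:
  stratum Low: (1950/4500)²·78.73²/317 = 3.67169
  stratum Mid: (1650/4500)²·20.78²/294 = 0.197463
  stratum High: (900/4500)²·61.63²/214 = 0.709955
V_st = 4.5791
V_srs = s²/n = 16426.5/825 = 19.9109
deff = V_st / V_srs = 4.5791/19.9109 = 0.2300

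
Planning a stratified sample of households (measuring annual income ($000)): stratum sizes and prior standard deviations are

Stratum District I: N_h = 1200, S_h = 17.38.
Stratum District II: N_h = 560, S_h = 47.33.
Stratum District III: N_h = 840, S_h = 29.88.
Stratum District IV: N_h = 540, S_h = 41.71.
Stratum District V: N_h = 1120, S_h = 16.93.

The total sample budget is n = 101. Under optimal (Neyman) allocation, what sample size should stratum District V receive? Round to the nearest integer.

Neyman allocation: n_h = n · N_h S_h / Σ N_i S_i, with n = 101.
  stratum District I: N_h·S_h = 1200·17.38 = 20856.00
  stratum District II: N_h·S_h = 560·47.33 = 26504.80
  stratum District III: N_h·S_h = 840·29.88 = 25099.20
  stratum District IV: N_h·S_h = 540·41.71 = 22523.40
  stratum District V: N_h·S_h = 1120·16.93 = 18961.60
Σ N_h S_h = 113945.00
n for stratum District V = 101·18961.60/113945.00 = 16.807 → 17

17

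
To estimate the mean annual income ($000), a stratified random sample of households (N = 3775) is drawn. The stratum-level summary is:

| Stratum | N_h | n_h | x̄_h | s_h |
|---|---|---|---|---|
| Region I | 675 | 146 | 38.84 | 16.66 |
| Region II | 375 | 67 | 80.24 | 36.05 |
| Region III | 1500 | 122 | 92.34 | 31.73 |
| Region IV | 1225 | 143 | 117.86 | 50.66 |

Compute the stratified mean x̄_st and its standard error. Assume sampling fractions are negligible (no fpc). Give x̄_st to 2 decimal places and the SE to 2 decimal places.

x̄_st = Σ W_h x̄_h = (675·38.84 + 375·80.24 + 1500·92.34 + 1225·117.86)/3775 = 89.85311
V̂(x̄_st) = Σ W_h² s_h²/n_h, with W_h = N_h/N and N = 3775:
  stratum Region I: (675/3775)²·16.66²/146 = 0.0607814
  stratum Region II: (375/3775)²·36.05²/67 = 0.19141
  stratum Region III: (1500/3775)²·31.73²/122 = 1.30295
  stratum Region IV: (1225/3775)²·50.66²/143 = 1.88987
V̂(x̄_st) = 3.44502
SE(x̄_st) = √3.44502 = 1.85608

x̄_st ≈ 89.85, SE ≈ 1.86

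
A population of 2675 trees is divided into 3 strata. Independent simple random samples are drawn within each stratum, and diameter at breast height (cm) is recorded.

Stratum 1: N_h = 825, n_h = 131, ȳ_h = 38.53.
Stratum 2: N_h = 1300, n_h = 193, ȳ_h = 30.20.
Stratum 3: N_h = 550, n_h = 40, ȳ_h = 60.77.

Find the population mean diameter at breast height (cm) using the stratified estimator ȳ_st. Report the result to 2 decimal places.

N = Σ N_h = 2675. Stratum weights W_h = N_h/N.
ȳ_st = (825·38.53 + 1300·30.20 + 550·60.77) / 2675 = 39.0545

ȳ_st ≈ 39.05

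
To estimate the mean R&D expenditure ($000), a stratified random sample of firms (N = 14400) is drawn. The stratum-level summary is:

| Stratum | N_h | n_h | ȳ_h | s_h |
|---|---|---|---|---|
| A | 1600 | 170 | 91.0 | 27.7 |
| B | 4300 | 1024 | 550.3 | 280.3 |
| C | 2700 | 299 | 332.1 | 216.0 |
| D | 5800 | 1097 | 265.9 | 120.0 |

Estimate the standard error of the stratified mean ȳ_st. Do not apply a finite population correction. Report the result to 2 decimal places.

V̂(ȳ_st) = Σ W_h² s_h²/n_h, with W_h = N_h/N and N = 14400:
  stratum A: (1600/14400)²·27.7²/170 = 0.0557219
  stratum B: (4300/14400)²·280.3²/1024 = 6.84161
  stratum C: (2700/14400)²·216.0²/299 = 5.48579
  stratum D: (5800/14400)²·120.0²/1097 = 2.12955
V̂(ȳ_st) = 14.5127
SE(ȳ_st) = √14.5127 = 3.80955

SE(ȳ_st) ≈ 3.81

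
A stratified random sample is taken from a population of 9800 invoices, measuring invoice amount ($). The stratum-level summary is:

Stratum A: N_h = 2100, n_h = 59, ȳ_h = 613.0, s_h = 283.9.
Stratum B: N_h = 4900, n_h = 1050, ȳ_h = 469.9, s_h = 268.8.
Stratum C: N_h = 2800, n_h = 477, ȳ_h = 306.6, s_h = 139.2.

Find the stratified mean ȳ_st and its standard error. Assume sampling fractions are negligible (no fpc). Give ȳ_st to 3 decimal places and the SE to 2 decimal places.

ȳ_st ≈ 453.907, SE ≈ 9.12

ȳ_st = Σ W_h ȳ_h = (2100·613.0 + 4900·469.9 + 2800·306.6)/9800 = 453.90714
V̂(ȳ_st) = Σ W_h² s_h²/n_h, with W_h = N_h/N and N = 9800:
  stratum A: (2100/9800)²·283.9²/59 = 62.7285
  stratum B: (4900/9800)²·268.8²/1050 = 17.2032
  stratum C: (2800/9800)²·139.2²/477 = 3.31607
V̂(ȳ_st) = 83.2478
SE(ȳ_st) = √83.2478 = 9.12402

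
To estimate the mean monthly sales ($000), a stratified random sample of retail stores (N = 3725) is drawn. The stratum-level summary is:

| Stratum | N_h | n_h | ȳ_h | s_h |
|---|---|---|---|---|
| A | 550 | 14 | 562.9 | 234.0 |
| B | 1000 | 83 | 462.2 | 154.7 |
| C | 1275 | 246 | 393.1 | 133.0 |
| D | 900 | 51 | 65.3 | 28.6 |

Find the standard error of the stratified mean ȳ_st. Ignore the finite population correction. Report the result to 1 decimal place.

V̂(ȳ_st) = Σ W_h² s_h²/n_h, with W_h = N_h/N and N = 3725:
  stratum A: (550/3725)²·234.0²/14 = 85.2661
  stratum B: (1000/3725)²·154.7²/83 = 20.7802
  stratum C: (1275/3725)²·133.0²/246 = 8.42434
  stratum D: (900/3725)²·28.6²/51 = 0.936255
V̂(ȳ_st) = 115.407
SE(ȳ_st) = √115.407 = 10.7428

SE(ȳ_st) ≈ 10.7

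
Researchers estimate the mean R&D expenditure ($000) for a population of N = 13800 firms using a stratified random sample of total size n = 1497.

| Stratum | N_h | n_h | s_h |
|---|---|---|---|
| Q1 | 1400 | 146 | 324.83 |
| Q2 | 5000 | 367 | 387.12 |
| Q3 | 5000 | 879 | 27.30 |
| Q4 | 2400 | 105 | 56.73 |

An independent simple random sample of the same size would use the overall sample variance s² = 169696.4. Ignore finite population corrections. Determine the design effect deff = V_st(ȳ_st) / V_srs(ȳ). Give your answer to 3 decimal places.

V̂(ȳ_st) = Σ W_h² s_h²/n_h, with W_h = N_h/N and N = 13800:
  stratum Q1: (1400/13800)²·324.83²/146 = 7.43802
  stratum Q2: (5000/13800)²·387.12²/367 = 53.6052
  stratum Q3: (5000/13800)²·27.30²/879 = 0.111306
  stratum Q4: (2400/13800)²·56.73²/105 = 0.927044
V_st = 62.0816
V_srs = s²/n = 169696.4/1497 = 113.358
deff = V_st / V_srs = 62.0816/113.358 = 0.5477

deff ≈ 0.548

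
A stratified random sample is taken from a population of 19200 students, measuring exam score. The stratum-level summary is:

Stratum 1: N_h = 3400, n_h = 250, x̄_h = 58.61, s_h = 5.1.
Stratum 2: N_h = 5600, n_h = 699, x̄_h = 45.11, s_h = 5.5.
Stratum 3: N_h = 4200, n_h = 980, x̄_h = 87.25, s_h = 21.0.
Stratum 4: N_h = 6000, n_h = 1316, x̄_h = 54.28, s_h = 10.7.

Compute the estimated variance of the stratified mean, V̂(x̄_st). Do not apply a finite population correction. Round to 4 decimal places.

V̂(x̄_st) = Σ W_h² s_h²/n_h, with W_h = N_h/N and N = 19200:
  stratum 1: (3400/19200)²·5.1²/250 = 0.00326254
  stratum 2: (5600/19200)²·5.5²/699 = 0.00368147
  stratum 3: (4200/19200)²·21.0²/980 = 0.0215332
  stratum 4: (6000/19200)²·10.7²/1316 = 0.00849595
V̂(x̄_st) = 0.0369732

V̂(x̄_st) ≈ 0.0370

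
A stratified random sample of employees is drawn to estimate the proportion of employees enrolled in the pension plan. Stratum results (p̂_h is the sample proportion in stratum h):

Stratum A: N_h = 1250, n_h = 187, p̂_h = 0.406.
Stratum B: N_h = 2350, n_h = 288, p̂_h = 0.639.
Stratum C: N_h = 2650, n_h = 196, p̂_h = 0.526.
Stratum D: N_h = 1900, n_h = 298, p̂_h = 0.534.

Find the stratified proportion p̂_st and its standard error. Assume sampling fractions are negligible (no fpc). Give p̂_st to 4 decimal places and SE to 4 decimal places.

p̂_st ≈ 0.5420, SE ≈ 0.0167

N = 8150; stratum weights W_h = N_h/N.
p̂_st = Σ W_h p̂_h = (1250·0.406 + 2350·0.639 + 2650·0.526 + 1900·0.534)/8150 = 0.54204
V̂(p̂_st) = Σ W_h² p̂_h(1−p̂_h)/(n_h−1):
  stratum A: (1250/8150)²·0.406·0.594/186 = 3.05003e-05
  stratum B: (2350/8150)²·0.639·0.361/287 = 6.68262e-05
  stratum C: (2650/8150)²·0.526·0.474/195 = 0.000135178
  stratum D: (1900/8150)²·0.534·0.466/297 = 4.55368e-05
V̂(p̂_st) = 0.000278041; SE = √V̂ = 0.0166746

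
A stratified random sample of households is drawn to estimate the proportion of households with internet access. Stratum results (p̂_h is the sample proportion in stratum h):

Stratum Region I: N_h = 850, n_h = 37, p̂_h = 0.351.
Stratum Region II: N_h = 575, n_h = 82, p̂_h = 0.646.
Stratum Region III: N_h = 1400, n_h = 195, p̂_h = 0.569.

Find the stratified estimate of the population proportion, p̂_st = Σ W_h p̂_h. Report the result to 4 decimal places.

N = 2825; stratum weights W_h = N_h/N.
p̂_st = Σ W_h p̂_h = (850·0.351 + 575·0.646 + 1400·0.569)/2825 = 0.51908

p̂_st ≈ 0.5191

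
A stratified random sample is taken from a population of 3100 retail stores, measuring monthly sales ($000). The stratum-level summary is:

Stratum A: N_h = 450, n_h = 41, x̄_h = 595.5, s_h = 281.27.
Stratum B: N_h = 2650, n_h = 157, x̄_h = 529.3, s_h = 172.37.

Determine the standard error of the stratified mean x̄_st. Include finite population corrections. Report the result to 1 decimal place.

SE(x̄_st) ≈ 12.9

V̂(x̄_st) = Σ W_h² (1 − n_h/N_h) s_h²/n_h, with W_h = N_h/N and N = 3100:
  stratum A: (450/3100)²·(1 − 41/450)·281.27²/41 = 36.9552
  stratum B: (2650/3100)²·(1 − 157/2650)·172.37²/157 = 130.097
V̂(x̄_st) = 167.053
SE(x̄_st) = √167.053 = 12.9249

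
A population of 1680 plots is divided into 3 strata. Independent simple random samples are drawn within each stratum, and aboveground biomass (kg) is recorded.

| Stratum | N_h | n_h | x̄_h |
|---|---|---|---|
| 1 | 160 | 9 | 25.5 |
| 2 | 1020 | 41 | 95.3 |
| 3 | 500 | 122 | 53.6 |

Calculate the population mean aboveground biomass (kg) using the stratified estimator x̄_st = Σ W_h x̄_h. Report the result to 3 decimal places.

N = Σ N_h = 1680. Stratum weights W_h = N_h/N.
x̄_st = (160·25.5 + 1020·95.3 + 500·53.6) / 1680 = 76.24167

x̄_st ≈ 76.242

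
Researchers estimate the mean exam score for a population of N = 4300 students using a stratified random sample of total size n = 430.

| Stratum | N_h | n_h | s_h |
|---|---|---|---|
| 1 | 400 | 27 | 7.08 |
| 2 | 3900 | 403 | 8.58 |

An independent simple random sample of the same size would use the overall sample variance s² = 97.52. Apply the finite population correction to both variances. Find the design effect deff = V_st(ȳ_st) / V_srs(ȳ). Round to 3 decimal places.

deff ≈ 0.734

V̂(ȳ_st) = Σ W_h² (1 − n_h/N_h) s_h²/n_h, with W_h = N_h/N and N = 4300:
  stratum 1: (400/4300)²·(1 − 27/400)·7.08²/27 = 0.0149808
  stratum 2: (3900/4300)²·(1 − 403/3900)·8.58²/403 = 0.134739
V_st = 0.14972
V_srs = (1 − 430/4300)·97.52/430 = 0.204112
deff = V_st / V_srs = 0.14972/0.204112 = 0.7335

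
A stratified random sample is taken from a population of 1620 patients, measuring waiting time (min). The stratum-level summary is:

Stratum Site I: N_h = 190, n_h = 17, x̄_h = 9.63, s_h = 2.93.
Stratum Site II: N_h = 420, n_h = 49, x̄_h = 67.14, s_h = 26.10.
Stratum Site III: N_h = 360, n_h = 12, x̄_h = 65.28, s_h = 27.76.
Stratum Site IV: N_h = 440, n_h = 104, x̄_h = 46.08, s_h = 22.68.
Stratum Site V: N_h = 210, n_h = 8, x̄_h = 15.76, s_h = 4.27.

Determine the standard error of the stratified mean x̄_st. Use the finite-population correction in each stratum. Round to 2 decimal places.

V̂(x̄_st) = Σ W_h² (1 − n_h/N_h) s_h²/n_h, with W_h = N_h/N and N = 1620:
  stratum Site I: (190/1620)²·(1 − 17/190)·2.93²/17 = 0.00632493
  stratum Site II: (420/1620)²·(1 − 49/420)·26.10²/49 = 0.825426
  stratum Site III: (360/1620)²·(1 − 12/360)·27.76²/12 = 3.06556
  stratum Site IV: (440/1620)²·(1 − 104/440)·22.68²/104 = 0.278622
  stratum Site V: (210/1620)²·(1 − 8/210)·4.27²/8 = 0.0368389
V̂(x̄_st) = 4.21277
SE(x̄_st) = √4.21277 = 2.0525

SE(x̄_st) ≈ 2.05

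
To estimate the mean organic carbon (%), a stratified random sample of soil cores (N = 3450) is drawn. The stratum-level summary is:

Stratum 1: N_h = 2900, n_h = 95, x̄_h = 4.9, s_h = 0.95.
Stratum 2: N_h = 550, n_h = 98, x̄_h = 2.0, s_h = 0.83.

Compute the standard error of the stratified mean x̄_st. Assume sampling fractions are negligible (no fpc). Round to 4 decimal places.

SE(x̄_st) ≈ 0.0830

V̂(x̄_st) = Σ W_h² s_h²/n_h, with W_h = N_h/N and N = 3450:
  stratum 1: (2900/3450)²·0.95²/95 = 0.00671246
  stratum 2: (550/3450)²·0.83²/98 = 0.000178656
V̂(x̄_st) = 0.00689111
SE(x̄_st) = √0.00689111 = 0.0830127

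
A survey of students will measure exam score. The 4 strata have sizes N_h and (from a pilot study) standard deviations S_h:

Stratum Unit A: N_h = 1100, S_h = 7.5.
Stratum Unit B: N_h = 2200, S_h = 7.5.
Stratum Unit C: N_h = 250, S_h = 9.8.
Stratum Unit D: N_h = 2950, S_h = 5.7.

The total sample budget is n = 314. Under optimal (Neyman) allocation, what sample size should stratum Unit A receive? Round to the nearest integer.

59

Neyman allocation: n_h = n · N_h S_h / Σ N_i S_i, with n = 314.
  stratum Unit A: N_h·S_h = 1100·7.5 = 8250.00
  stratum Unit B: N_h·S_h = 2200·7.5 = 16500.00
  stratum Unit C: N_h·S_h = 250·9.8 = 2450.00
  stratum Unit D: N_h·S_h = 2950·5.7 = 16815.00
Σ N_h S_h = 44015.00
n for stratum Unit A = 314·8250.00/44015.00 = 58.855 → 59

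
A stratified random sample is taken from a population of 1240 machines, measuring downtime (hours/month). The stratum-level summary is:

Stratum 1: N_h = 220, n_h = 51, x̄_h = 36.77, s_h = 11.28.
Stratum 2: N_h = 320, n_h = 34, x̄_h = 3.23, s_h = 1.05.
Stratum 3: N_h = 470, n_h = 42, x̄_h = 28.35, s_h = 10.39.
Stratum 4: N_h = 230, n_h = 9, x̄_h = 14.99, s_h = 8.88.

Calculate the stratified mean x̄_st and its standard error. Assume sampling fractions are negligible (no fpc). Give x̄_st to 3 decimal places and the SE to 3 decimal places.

x̄_st = Σ W_h x̄_h = (220·36.77 + 320·3.23 + 470·28.35 + 230·14.99)/1240 = 20.88323
V̂(x̄_st) = Σ W_h² s_h²/n_h, with W_h = N_h/N and N = 1240:
  stratum 1: (220/1240)²·11.28²/51 = 0.0785326
  stratum 2: (320/1240)²·1.05²/34 = 0.00215952
  stratum 3: (470/1240)²·10.39²/42 = 0.369262
  stratum 4: (230/1240)²·8.88²/9 = 0.301436
V̂(x̄_st) = 0.75139
SE(x̄_st) = √0.75139 = 0.866828

x̄_st ≈ 20.883, SE ≈ 0.867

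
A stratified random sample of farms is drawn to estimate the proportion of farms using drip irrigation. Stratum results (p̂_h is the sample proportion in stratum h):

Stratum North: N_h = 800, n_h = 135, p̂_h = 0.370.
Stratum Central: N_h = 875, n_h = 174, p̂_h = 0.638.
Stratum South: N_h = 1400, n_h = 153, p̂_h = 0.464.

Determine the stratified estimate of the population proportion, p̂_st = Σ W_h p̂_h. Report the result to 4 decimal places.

N = 3075; stratum weights W_h = N_h/N.
p̂_st = Σ W_h p̂_h = (800·0.370 + 875·0.638 + 1400·0.464)/3075 = 0.48906

p̂_st ≈ 0.4891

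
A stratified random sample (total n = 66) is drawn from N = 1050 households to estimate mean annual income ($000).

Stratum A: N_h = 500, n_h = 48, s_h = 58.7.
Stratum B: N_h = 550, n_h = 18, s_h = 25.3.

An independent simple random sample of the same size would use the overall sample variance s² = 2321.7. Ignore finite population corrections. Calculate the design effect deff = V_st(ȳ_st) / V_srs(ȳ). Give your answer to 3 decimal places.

V̂(ȳ_st) = Σ W_h² s_h²/n_h, with W_h = N_h/N and N = 1050:
  stratum A: (500/1050)²·58.7²/48 = 16.2778
  stratum B: (550/1050)²·25.3²/18 = 9.75698
V_st = 26.0348
V_srs = s²/n = 2321.7/66 = 35.1773
deff = V_st / V_srs = 26.0348/35.1773 = 0.7401

deff ≈ 0.740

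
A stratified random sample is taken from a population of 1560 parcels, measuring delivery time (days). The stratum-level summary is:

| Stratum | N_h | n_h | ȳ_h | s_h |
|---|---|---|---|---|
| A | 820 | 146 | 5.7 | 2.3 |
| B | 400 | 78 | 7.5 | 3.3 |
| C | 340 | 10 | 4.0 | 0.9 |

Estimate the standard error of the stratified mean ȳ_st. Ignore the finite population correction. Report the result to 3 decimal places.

V̂(ȳ_st) = Σ W_h² s_h²/n_h, with W_h = N_h/N and N = 1560:
  stratum A: (820/1560)²·2.3²/146 = 0.0100111
  stratum B: (400/1560)²·3.3²/78 = 0.00917918
  stratum C: (340/1560)²·0.9²/10 = 0.00384763
V̂(ȳ_st) = 0.0230379
SE(ȳ_st) = √0.0230379 = 0.151782

SE(ȳ_st) ≈ 0.152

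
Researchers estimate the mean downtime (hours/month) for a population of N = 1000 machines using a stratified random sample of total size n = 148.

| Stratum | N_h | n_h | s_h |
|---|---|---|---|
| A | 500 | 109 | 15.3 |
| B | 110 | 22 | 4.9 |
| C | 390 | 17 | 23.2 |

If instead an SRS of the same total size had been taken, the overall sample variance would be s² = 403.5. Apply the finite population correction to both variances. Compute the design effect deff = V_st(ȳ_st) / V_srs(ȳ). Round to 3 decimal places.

deff ≈ 2.168

V̂(ȳ_st) = Σ W_h² (1 − n_h/N_h) s_h²/n_h, with W_h = N_h/N and N = 1000:
  stratum A: (500/1000)²·(1 − 109/500)·15.3²/109 = 0.419859
  stratum B: (110/1000)²·(1 − 22/110)·4.9²/22 = 0.0105644
  stratum C: (390/1000)²·(1 − 17/390)·23.2²/17 = 4.60575
V_st = 5.03617
V_srs = (1 − 148/1000)·403.5/148 = 2.32285
deff = V_st / V_srs = 5.03617/2.32285 = 2.1681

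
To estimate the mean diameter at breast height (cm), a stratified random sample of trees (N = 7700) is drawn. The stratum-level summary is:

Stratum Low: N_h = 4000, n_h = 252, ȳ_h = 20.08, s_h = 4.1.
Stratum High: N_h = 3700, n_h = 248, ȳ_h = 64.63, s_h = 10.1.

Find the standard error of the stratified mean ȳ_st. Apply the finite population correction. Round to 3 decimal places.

SE(ȳ_st) ≈ 0.325

V̂(ȳ_st) = Σ W_h² (1 − n_h/N_h) s_h²/n_h, with W_h = N_h/N and N = 7700:
  stratum Low: (4000/7700)²·(1 − 252/4000)·4.1²/252 = 0.0168673
  stratum High: (3700/7700)²·(1 − 248/3700)·10.1²/248 = 0.0886099
V̂(ȳ_st) = 0.105477
SE(ȳ_st) = √0.105477 = 0.324772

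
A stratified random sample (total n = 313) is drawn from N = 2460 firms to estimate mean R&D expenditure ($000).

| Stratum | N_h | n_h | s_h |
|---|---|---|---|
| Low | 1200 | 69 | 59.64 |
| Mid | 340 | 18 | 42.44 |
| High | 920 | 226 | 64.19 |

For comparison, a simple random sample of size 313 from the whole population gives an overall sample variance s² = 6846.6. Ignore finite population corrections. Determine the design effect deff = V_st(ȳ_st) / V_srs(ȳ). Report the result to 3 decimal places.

deff ≈ 0.765

V̂(ȳ_st) = Σ W_h² s_h²/n_h, with W_h = N_h/N and N = 2460:
  stratum Low: (1200/2460)²·59.64²/69 = 12.2664
  stratum Mid: (340/2460)²·42.44²/18 = 1.91146
  stratum High: (920/2460)²·64.19²/226 = 2.54995
V_st = 16.7279
V_srs = s²/n = 6846.6/313 = 21.8741
deff = V_st / V_srs = 16.7279/21.8741 = 0.7647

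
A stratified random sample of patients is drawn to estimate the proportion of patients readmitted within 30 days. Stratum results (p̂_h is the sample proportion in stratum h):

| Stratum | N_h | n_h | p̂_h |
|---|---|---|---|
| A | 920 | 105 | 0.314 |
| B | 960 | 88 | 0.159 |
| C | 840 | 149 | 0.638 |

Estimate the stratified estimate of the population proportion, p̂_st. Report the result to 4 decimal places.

N = 2720; stratum weights W_h = N_h/N.
p̂_st = Σ W_h p̂_h = (920·0.314 + 960·0.159 + 840·0.638)/2720 = 0.35935

p̂_st ≈ 0.3594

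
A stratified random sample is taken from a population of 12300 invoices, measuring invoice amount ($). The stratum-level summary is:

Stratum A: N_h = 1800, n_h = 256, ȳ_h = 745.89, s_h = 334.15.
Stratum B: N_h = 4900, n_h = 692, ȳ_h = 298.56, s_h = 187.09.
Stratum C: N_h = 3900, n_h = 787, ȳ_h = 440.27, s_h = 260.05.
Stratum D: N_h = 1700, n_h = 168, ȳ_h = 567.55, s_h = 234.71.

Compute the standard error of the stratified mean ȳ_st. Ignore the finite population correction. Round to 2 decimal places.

SE(ȳ_st) ≈ 5.68

V̂(ȳ_st) = Σ W_h² s_h²/n_h, with W_h = N_h/N and N = 12300:
  stratum A: (1800/12300)²·334.15²/256 = 9.34066
  stratum B: (4900/12300)²·187.09²/692 = 8.02744
  stratum C: (3900/12300)²·260.05²/787 = 8.63889
  stratum D: (1700/12300)²·234.71²/168 = 6.26385
V̂(ȳ_st) = 32.2708
SE(ȳ_st) = √32.2708 = 5.68074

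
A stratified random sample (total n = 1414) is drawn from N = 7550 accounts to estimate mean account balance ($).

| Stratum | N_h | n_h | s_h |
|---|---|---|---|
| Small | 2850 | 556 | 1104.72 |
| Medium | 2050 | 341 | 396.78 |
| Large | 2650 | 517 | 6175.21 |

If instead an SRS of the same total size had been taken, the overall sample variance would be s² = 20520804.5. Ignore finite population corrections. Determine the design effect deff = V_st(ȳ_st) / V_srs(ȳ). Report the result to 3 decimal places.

deff ≈ 0.650

V̂(ȳ_st) = Σ W_h² s_h²/n_h, with W_h = N_h/N and N = 7550:
  stratum Small: (2850/7550)²·1104.72²/556 = 312.77
  stratum Medium: (2050/7550)²·396.78²/341 = 34.0376
  stratum Large: (2650/7550)²·6175.21²/517 = 9086.8
V_st = 9433.6
V_srs = s²/n = 20520804.5/1414 = 14512.6
deff = V_st / V_srs = 9433.6/14512.6 = 0.6500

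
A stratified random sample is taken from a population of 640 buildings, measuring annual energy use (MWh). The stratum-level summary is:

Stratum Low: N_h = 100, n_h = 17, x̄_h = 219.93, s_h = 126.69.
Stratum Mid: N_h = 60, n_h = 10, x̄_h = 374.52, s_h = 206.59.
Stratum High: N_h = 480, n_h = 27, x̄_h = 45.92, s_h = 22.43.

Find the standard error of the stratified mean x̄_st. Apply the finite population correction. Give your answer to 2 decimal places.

SE(x̄_st) ≈ 7.76

V̂(x̄_st) = Σ W_h² (1 − n_h/N_h) s_h²/n_h, with W_h = N_h/N and N = 640:
  stratum Low: (100/640)²·(1 − 17/100)·126.69²/17 = 19.1317
  stratum Mid: (60/640)²·(1 − 10/60)·206.59²/10 = 31.2593
  stratum High: (480/640)²·(1 − 27/480)·22.43²/27 = 9.89178
V̂(x̄_st) = 60.2828
SE(x̄_st) = √60.2828 = 7.7642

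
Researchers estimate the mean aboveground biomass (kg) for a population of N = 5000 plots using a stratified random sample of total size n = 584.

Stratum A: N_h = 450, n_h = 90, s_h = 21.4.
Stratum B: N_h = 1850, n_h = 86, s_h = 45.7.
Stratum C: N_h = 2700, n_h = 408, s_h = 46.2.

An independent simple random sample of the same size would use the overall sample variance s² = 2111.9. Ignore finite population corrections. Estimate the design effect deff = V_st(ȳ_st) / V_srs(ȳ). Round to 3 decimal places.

V̂(ȳ_st) = Σ W_h² s_h²/n_h, with W_h = N_h/N and N = 5000:
  stratum A: (450/5000)²·21.4²/90 = 0.0412164
  stratum B: (1850/5000)²·45.7²/86 = 3.32458
  stratum C: (2700/5000)²·46.2²/408 = 1.5255
V_st = 4.8913
V_srs = s²/n = 2111.9/584 = 3.61627
deff = V_st / V_srs = 4.8913/3.61627 = 1.3526

deff ≈ 1.353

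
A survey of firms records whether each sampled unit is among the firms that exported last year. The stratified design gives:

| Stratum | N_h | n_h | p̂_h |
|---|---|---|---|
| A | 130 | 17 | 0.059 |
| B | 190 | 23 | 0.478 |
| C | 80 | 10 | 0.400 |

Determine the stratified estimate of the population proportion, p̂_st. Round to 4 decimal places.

p̂_st ≈ 0.3262

N = 400; stratum weights W_h = N_h/N.
p̂_st = Σ W_h p̂_h = (130·0.059 + 190·0.478 + 80·0.400)/400 = 0.32622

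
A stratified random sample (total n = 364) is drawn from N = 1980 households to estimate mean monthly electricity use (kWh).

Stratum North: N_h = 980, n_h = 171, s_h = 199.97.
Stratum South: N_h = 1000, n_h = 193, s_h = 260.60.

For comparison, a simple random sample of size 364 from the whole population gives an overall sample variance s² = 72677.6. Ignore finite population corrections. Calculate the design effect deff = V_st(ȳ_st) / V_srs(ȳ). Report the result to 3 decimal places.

V̂(ȳ_st) = Σ W_h² s_h²/n_h, with W_h = N_h/N and N = 1980:
  stratum North: (980/1980)²·199.97²/171 = 57.2869
  stratum South: (1000/1980)²·260.60²/193 = 89.7555
V_st = 147.042
V_srs = s²/n = 72677.6/364 = 199.664
deff = V_st / V_srs = 147.042/199.664 = 0.7365

deff ≈ 0.736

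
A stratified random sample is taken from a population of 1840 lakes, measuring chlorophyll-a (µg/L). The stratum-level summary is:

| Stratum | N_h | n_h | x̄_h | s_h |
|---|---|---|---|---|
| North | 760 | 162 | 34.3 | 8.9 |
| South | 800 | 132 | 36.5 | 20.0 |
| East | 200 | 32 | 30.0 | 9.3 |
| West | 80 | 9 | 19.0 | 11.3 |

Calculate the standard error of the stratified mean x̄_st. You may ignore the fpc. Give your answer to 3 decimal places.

SE(x̄_st) ≈ 0.846

V̂(x̄_st) = Σ W_h² s_h²/n_h, with W_h = N_h/N and N = 1840:
  stratum North: (760/1840)²·8.9²/162 = 0.0834174
  stratum South: (800/1840)²·20.0²/132 = 0.572836
  stratum East: (200/1840)²·9.3²/32 = 0.031933
  stratum West: (80/1840)²·11.3²/9 = 0.02682
V̂(x̄_st) = 0.715007
SE(x̄_st) = √0.715007 = 0.845581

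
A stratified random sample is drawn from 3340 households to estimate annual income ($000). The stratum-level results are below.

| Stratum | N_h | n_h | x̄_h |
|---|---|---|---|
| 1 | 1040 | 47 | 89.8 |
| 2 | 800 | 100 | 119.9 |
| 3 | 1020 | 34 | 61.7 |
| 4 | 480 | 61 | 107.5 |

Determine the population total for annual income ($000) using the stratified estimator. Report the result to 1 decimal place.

τ̂_st ≈ 303846.0

τ̂_st = Σ N_h x̄_h = 1040·89.8 + 800·119.9 + 1020·61.7 + 480·107.5 = 303846.0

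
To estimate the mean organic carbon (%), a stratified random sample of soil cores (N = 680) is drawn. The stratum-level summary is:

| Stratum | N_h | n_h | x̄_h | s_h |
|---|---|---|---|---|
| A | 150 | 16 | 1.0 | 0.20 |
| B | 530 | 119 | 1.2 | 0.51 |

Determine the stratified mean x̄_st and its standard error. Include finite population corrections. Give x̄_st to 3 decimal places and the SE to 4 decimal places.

x̄_st ≈ 1.156, SE ≈ 0.0337

x̄_st = Σ W_h x̄_h = (150·1.0 + 530·1.2)/680 = 1.15588
V̂(x̄_st) = Σ W_h² (1 − n_h/N_h) s_h²/n_h, with W_h = N_h/N and N = 680:
  stratum A: (150/680)²·(1 − 16/150)·0.20²/16 = 0.000108672
  stratum B: (530/680)²·(1 − 119/530)·0.51²/119 = 0.00102966
V̂(x̄_st) = 0.00113833
SE(x̄_st) = √0.00113833 = 0.0337392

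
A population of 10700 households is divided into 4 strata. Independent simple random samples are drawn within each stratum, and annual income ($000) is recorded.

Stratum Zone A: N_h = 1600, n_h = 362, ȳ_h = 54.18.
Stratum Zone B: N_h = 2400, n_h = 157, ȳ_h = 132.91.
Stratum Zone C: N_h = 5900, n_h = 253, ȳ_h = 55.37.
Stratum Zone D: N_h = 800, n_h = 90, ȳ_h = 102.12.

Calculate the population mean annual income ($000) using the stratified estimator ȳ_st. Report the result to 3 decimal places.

N = Σ N_h = 10700. Stratum weights W_h = N_h/N.
ȳ_st = (1600·54.18 + 2400·132.91 + 5900·55.37 + 800·102.12) / 10700 = 76.07953

ȳ_st ≈ 76.080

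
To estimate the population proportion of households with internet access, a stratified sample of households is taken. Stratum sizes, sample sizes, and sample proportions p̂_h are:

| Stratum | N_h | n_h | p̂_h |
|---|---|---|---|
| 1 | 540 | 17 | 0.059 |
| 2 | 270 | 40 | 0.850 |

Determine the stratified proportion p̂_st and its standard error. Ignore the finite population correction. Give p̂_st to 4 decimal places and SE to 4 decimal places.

p̂_st ≈ 0.3227, SE ≈ 0.0437

N = 810; stratum weights W_h = N_h/N.
p̂_st = Σ W_h p̂_h = (540·0.059 + 270·0.850)/810 = 0.32267
V̂(p̂_st) = Σ W_h² p̂_h(1−p̂_h)/(n_h−1):
  stratum 1: (540/810)²·0.059·0.941/16 = 0.00154219
  stratum 2: (270/810)²·0.850·0.150/39 = 0.000363248
V̂(p̂_st) = 0.00190544; SE = √V̂ = 0.0436514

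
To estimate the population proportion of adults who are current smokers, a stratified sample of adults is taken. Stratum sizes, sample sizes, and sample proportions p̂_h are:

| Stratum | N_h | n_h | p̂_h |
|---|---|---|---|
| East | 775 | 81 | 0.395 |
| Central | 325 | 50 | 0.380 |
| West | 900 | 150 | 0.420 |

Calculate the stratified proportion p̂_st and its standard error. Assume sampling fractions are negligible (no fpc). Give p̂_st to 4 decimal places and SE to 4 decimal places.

N = 2000; stratum weights W_h = N_h/N.
p̂_st = Σ W_h p̂_h = (775·0.395 + 325·0.380 + 900·0.420)/2000 = 0.40381
V̂(p̂_st) = Σ W_h² p̂_h(1−p̂_h)/(n_h−1):
  stratum East: (775/2000)²·0.395·0.605/80 = 0.000448545
  stratum Central: (325/2000)²·0.380·0.620/49 = 0.000126966
  stratum West: (900/2000)²·0.420·0.580/149 = 0.000331067
V̂(p̂_st) = 0.000906578; SE = √V̂ = 0.0301094

p̂_st ≈ 0.4038, SE ≈ 0.0301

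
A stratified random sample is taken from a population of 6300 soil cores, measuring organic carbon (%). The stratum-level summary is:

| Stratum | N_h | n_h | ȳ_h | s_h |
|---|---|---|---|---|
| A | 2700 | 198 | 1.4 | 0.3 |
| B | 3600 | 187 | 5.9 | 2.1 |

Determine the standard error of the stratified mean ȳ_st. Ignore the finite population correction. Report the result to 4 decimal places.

V̂(ȳ_st) = Σ W_h² s_h²/n_h, with W_h = N_h/N and N = 6300:
  stratum A: (2700/6300)²·0.3²/198 = 8.34879e-05
  stratum B: (3600/6300)²·2.1²/187 = 0.00770053
V̂(ȳ_st) = 0.00778402
SE(ȳ_st) = √0.00778402 = 0.0882271

SE(ȳ_st) ≈ 0.0882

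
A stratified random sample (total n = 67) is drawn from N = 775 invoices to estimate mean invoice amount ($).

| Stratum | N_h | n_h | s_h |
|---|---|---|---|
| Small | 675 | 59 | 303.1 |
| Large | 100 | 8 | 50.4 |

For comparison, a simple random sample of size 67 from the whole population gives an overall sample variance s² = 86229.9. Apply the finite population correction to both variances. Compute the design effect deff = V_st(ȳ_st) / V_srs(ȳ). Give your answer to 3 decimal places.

deff ≈ 0.921

V̂(ȳ_st) = Σ W_h² (1 − n_h/N_h) s_h²/n_h, with W_h = N_h/N and N = 775:
  stratum Small: (675/775)²·(1 − 59/675)·303.1²/59 = 1077.96
  stratum Large: (100/775)²·(1 − 8/100)·50.4²/8 = 4.86357
V_st = 1082.82
V_srs = (1 − 67/775)·86229.9/67 = 1175.75
deff = V_st / V_srs = 1082.82/1175.75 = 0.9210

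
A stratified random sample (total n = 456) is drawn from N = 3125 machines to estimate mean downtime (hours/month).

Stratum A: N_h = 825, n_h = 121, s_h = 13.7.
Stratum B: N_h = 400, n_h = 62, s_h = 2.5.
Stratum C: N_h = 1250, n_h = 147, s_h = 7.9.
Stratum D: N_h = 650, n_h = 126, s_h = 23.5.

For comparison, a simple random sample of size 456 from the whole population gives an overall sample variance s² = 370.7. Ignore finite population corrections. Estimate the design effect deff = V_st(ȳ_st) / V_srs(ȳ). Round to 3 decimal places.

deff ≈ 0.452

V̂(ȳ_st) = Σ W_h² s_h²/n_h, with W_h = N_h/N and N = 3125:
  stratum A: (825/3125)²·13.7²/121 = 0.108109
  stratum B: (400/3125)²·2.5²/62 = 0.00165161
  stratum C: (1250/3125)²·7.9²/147 = 0.0679293
  stratum D: (650/3125)²·23.5²/126 = 0.189623
V_st = 0.367314
V_srs = s²/n = 370.7/456 = 0.812939
deff = V_st / V_srs = 0.367314/0.812939 = 0.4518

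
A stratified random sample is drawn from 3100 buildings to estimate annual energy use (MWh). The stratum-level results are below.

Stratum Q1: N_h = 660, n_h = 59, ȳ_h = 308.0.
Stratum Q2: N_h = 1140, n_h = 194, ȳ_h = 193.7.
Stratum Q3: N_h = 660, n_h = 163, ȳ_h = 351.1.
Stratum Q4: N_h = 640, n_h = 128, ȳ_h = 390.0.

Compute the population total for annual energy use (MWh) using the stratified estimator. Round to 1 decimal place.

τ̂_st = Σ N_h ȳ_h = 660·308.0 + 1140·193.7 + 660·351.1 + 640·390.0 = 905424.0

τ̂_st ≈ 905424.0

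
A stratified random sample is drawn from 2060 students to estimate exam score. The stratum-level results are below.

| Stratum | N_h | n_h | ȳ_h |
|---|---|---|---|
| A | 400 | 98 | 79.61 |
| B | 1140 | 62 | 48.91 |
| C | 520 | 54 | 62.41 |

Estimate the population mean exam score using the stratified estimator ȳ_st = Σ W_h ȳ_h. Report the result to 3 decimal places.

N = Σ N_h = 2060. Stratum weights W_h = N_h/N.
ȳ_st = (400·79.61 + 1140·48.91 + 520·62.41) / 2060 = 58.27893

ȳ_st ≈ 58.279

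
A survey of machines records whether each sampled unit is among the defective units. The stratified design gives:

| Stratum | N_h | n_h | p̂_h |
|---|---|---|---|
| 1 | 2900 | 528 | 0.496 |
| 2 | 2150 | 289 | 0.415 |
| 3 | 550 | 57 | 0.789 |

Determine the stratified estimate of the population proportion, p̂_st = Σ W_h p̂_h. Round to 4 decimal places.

p̂_st ≈ 0.4937

N = 5600; stratum weights W_h = N_h/N.
p̂_st = Σ W_h p̂_h = (2900·0.496 + 2150·0.415 + 550·0.789)/5600 = 0.49368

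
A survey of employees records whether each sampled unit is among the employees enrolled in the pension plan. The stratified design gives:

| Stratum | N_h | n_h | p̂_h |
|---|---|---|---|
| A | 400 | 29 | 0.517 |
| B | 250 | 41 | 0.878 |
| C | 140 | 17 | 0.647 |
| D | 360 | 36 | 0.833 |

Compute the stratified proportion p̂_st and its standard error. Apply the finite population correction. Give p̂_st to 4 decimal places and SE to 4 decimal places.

p̂_st ≈ 0.7102, SE ≈ 0.0405

N = 1150; stratum weights W_h = N_h/N.
p̂_st = Σ W_h p̂_h = (400·0.517 + 250·0.878 + 140·0.647 + 360·0.833)/1150 = 0.71023
V̂(p̂_st) = Σ W_h² (1 − n_h/N_h) p̂_h(1−p̂_h)/(n_h−1):
  stratum A: (400/1150)²·(1 − 29/400)·0.517·0.483/28 = 0.00100073
  stratum B: (250/1150)²·(1 − 41/250)·0.878·0.122/40 = 0.0001058
  stratum C: (140/1150)²·(1 − 17/140)·0.647·0.353/16 = 0.000185865
  stratum D: (360/1150)²·(1 − 36/360)·0.833·0.167/35 = 0.000350546
V̂(p̂_st) = 0.00164294; SE = √V̂ = 0.0405332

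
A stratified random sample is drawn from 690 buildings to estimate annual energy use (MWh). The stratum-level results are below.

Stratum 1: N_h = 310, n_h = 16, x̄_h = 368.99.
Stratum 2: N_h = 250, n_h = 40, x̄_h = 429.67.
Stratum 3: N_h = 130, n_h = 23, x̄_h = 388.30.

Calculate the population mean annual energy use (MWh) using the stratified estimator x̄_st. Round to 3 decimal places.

N = Σ N_h = 690. Stratum weights W_h = N_h/N.
x̄_st = (310·368.99 + 250·429.67 + 130·388.30) / 690 = 394.61362

x̄_st ≈ 394.614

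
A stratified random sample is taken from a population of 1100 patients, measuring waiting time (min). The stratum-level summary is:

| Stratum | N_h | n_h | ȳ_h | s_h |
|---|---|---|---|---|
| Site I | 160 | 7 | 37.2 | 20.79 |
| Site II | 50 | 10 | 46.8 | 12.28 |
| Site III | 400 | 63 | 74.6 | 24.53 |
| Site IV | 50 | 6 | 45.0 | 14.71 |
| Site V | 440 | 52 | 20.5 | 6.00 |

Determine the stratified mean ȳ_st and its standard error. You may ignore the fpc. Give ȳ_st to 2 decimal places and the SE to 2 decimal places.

ȳ_st ≈ 44.91, SE ≈ 1.67

ȳ_st = Σ W_h ȳ_h = (160·37.2 + 50·46.8 + 400·74.6 + 50·45.0 + 440·20.5)/1100 = 44.91091
V̂(ȳ_st) = Σ W_h² s_h²/n_h, with W_h = N_h/N and N = 1100:
  stratum Site I: (160/1100)²·20.79²/7 = 1.30637
  stratum Site II: (50/1100)²·12.28²/10 = 0.0311567
  stratum Site III: (400/1100)²·24.53²/63 = 1.26296
  stratum Site IV: (50/1100)²·14.71²/6 = 0.0745124
  stratum Site V: (440/1100)²·6.00²/52 = 0.110769
V̂(ȳ_st) = 2.78577
SE(ȳ_st) = √2.78577 = 1.66906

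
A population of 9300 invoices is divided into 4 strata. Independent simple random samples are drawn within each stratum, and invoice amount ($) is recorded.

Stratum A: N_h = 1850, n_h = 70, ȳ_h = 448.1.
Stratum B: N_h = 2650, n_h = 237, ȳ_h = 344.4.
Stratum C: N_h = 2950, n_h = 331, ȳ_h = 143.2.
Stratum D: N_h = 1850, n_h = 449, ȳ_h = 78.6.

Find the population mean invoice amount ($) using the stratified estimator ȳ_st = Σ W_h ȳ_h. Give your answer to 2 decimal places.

ȳ_st ≈ 248.33

N = Σ N_h = 9300. Stratum weights W_h = N_h/N.
ȳ_st = (1850·448.1 + 2650·344.4 + 2950·143.2 + 1850·78.6) / 9300 = 248.3328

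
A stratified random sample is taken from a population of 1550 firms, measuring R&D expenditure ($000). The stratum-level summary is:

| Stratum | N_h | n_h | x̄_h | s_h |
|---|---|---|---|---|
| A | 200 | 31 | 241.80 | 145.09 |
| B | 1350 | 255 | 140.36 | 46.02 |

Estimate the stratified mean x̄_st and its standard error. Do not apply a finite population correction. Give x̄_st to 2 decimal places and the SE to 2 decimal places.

x̄_st ≈ 153.45, SE ≈ 4.20

x̄_st = Σ W_h x̄_h = (200·241.80 + 1350·140.36)/1550 = 153.44903
V̂(x̄_st) = Σ W_h² s_h²/n_h, with W_h = N_h/N and N = 1550:
  stratum A: (200/1550)²·145.09²/31 = 11.306
  stratum B: (1350/1550)²·46.02²/255 = 6.30024
V̂(x̄_st) = 17.6063
SE(x̄_st) = √17.6063 = 4.19598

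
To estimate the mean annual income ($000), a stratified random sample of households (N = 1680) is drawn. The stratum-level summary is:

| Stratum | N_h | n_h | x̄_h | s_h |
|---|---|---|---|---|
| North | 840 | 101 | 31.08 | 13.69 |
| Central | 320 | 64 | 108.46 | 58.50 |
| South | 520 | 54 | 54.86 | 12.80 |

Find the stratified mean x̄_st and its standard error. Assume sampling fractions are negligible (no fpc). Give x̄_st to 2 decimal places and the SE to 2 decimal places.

x̄_st ≈ 53.18, SE ≈ 1.64

x̄_st = Σ W_h x̄_h = (840·31.08 + 320·108.46 + 520·54.86)/1680 = 53.17952
V̂(x̄_st) = Σ W_h² s_h²/n_h, with W_h = N_h/N and N = 1680:
  stratum North: (840/1680)²·13.69²/101 = 0.463901
  stratum Central: (320/1680)²·58.50²/64 = 1.94005
  stratum South: (520/1680)²·12.80²/54 = 0.290679
V̂(x̄_st) = 2.69463
SE(x̄_st) = √2.69463 = 1.64153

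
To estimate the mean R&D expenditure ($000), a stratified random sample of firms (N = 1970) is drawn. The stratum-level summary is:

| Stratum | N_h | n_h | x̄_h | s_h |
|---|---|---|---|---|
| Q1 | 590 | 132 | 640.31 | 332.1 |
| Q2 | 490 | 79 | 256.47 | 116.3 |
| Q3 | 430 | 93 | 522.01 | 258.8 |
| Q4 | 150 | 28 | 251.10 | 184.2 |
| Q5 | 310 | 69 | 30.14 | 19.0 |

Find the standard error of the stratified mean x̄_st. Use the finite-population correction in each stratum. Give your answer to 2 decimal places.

SE(x̄_st) ≈ 9.99

V̂(x̄_st) = Σ W_h² (1 − n_h/N_h) s_h²/n_h, with W_h = N_h/N and N = 1970:
  stratum Q1: (590/1970)²·(1 − 132/590)·332.1²/132 = 58.1767
  stratum Q2: (490/1970)²·(1 − 79/490)·116.3²/79 = 8.8846
  stratum Q3: (430/1970)²·(1 − 93/430)·258.8²/93 = 26.8913
  stratum Q4: (150/1970)²·(1 − 28/150)·184.2²/28 = 5.714
  stratum Q5: (310/1970)²·(1 − 69/310)·19.0²/69 = 0.100717
V̂(x̄_st) = 99.7673
SE(x̄_st) = √99.7673 = 9.98836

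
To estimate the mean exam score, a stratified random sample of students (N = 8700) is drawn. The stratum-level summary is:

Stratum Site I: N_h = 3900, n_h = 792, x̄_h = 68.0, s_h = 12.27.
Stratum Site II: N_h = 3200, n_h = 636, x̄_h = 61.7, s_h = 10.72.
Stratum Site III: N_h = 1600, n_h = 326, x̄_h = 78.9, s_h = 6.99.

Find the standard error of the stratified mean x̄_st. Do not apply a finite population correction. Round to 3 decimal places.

SE(x̄_st) ≈ 0.260

V̂(x̄_st) = Σ W_h² s_h²/n_h, with W_h = N_h/N and N = 8700:
  stratum Site I: (3900/8700)²·12.27²/792 = 0.0381992
  stratum Site II: (3200/8700)²·10.72²/636 = 0.0244452
  stratum Site III: (1600/8700)²·6.99²/326 = 0.00506919
V̂(x̄_st) = 0.0677136
SE(x̄_st) = √0.0677136 = 0.260218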